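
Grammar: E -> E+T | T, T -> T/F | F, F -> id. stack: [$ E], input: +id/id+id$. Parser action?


shift '+' to continue E -> E+T
Action: shift


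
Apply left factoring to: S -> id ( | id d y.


Common prefix: 'id'
Factored: S -> id S', S' -> ( | d y


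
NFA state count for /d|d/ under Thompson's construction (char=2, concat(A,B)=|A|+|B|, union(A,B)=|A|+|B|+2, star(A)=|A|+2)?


Syntax tree has 2 char leaf(s), 1 union(s), 0 star(s)
chars contribute 2×2 = 4; each union adds +2; each star adds +2
Total: 4 + 2 + 0 = 6 states


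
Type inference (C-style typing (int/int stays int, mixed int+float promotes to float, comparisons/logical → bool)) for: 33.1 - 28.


Operand types: float - int
Rule: mixed int/float promotes to float; int/int stays int
Result type: float


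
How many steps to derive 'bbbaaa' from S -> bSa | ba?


Derivation: S => bSa => bbSaa => bbbaaa
Steps: 3


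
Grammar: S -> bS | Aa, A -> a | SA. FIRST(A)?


Per alternative of A: FIRST(a) = {a}; FIRST(SA) = {a, b}
FIRST(A) = {a, b}


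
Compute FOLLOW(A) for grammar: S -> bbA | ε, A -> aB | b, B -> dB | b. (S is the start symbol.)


$ ∈ FOLLOW(S). For each A -> αBβ: add FIRST(β)\{ε} to FOLLOW(B); if β nullable, add FOLLOW(A).
FOLLOW(A) = {$}


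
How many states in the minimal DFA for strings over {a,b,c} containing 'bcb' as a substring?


KMP-style automaton: 3 progress states + 1 absorbing accept = 4
Minimal DFA: 4 states


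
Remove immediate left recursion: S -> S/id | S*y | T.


Left-recursive alternatives: S/id, S*y; non-recursive: T
Introduce S': S -> TS', S' -> /idS' | *yS' | ε


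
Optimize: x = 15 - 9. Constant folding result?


15 - 9 = 6 at compile time
Optimized: x = 6


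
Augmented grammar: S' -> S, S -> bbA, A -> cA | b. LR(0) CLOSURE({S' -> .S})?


Start: S' -> .S
For each item with dot before a nonterminal B, add B -> .γ for every B-production
Closure: [S' -> .S, S -> .bbA]


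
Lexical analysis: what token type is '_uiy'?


Pattern: letter/underscore followed by alphanumerics, not a keyword
Type: IDENTIFIER


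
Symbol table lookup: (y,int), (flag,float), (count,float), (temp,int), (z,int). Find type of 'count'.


Lookup 'count' → type float


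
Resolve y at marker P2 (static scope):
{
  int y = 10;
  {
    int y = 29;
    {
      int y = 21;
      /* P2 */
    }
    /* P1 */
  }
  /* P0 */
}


y declared in the same block as P2
y = 21


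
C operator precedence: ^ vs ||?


'^' is bitwise XOR (level 4); '||' is logical OR (level 1)
Higher level binds tighter
'^' has higher precedence than '||'


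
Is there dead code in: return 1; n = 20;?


statement follows a return and is unreachable
Dead: 'n = 20'


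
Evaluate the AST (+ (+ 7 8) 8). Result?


Evaluate inner: (+ 7 8) = 15
Evaluate root: (+ 15 8) = 23
Result: 23


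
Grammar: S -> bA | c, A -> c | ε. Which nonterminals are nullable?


A nonterminal is nullable iff some alternative derives ε (directly, or every symbol in it is nullable)
Nullable: {A}


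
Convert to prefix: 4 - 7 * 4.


'*' binds tighter: tree is (- 4 (* 7 4))
Prefix: - 4 * 7 4


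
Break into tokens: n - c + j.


Scan left to right, longest-match per lexeme
Tokens: ID(n), OP(-), ID(c), OP(+), ID(j)


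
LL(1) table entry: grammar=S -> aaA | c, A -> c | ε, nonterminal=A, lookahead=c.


For [A, c]: 'c' ∈ FIRST(c)
Entry: A -> c


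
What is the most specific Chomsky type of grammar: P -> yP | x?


Right-linear: every RHS is a terminal or a terminal followed by one nonterminal
Classification: Type 3 (Regular)


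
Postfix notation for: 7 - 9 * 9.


* has higher precedence, evaluate 9*9 first
Postfix: 7 9 9 * -


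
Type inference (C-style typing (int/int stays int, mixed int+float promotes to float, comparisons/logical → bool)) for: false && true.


Operand types: bool && bool
Rule: logical operators take bool operands and yield bool
Result type: bool


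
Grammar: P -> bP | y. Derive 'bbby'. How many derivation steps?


Derivation: P => bP => bbP => bbbP => bbby
Steps: 4


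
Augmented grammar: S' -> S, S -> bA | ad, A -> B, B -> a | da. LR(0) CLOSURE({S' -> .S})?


Start: S' -> .S
For each item with dot before a nonterminal B, add B -> .γ for every B-production
Closure: [S' -> .S, S -> .bA, S -> .ad]


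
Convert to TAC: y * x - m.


Break into single-operator statements:
t1 = y * x
t2 = t1 - m


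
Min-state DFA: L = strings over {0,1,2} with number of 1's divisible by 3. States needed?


Track (count of 1) mod 3: states 0..2, accept at 0
Minimal DFA: 3 states


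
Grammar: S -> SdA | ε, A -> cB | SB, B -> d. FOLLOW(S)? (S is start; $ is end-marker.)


$ ∈ FOLLOW(S). For each A -> αBβ: add FIRST(β)\{ε} to FOLLOW(B); if β nullable, add FOLLOW(A).
FOLLOW(S) = {$, d}


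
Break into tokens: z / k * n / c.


Scan left to right, longest-match per lexeme
Tokens: ID(z), OP(/), ID(k), OP(*), ID(n), OP(/), ID(c)


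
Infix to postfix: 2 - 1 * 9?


* has higher precedence, evaluate 1*9 first
Postfix: 2 1 9 * -


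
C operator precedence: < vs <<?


'<<' is shift (level 8); '<' is relational (level 7)
Higher level binds tighter
'<<' has higher precedence than '<'


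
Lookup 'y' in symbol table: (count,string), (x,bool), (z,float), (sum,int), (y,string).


Lookup 'y' → type string


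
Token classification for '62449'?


Pattern: digits only
Type: INTEGER_LITERAL


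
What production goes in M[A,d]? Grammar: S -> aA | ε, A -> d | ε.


For [A, d]: 'd' ∈ FIRST(d)
Entry: A -> d


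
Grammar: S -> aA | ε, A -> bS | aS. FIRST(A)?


Per alternative of A: FIRST(bS) = {b}; FIRST(aS) = {a}
FIRST(A) = {a, b}


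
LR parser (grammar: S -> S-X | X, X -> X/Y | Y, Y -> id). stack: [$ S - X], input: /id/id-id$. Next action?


'/' can extend X; shift to build X -> X/Y
Action: shift


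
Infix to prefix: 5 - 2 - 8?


left-to-right (same/higher precedence on left): tree is (- (- 5 2) 8)
Prefix: - - 5 2 8


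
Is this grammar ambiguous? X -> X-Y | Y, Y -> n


precedence layered via separate nonterminal Y: deterministic
Unambiguous


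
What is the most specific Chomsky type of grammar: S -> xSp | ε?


Single nonterminal LHS, but x^n p^n is not regular
Classification: Type 2 (Context-Free)


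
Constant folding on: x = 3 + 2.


3 + 2 = 5 at compile time
Optimized: x = 5


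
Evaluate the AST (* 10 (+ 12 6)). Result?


Evaluate inner: (+ 12 6) = 18
Evaluate root: (* 10 18) = 180
Result: 180


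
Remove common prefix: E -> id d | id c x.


Common prefix: 'id'
Factored: E -> id E', E' -> d | c x


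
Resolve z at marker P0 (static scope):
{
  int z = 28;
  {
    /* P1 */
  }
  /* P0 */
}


z declared in the same block as P0
z = 28


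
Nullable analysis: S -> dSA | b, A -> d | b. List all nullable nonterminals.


A nonterminal is nullable iff some alternative derives ε (directly, or every symbol in it is nullable)
Nullable: {}


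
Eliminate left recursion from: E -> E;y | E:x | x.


Left-recursive alternatives: E;y, E:x; non-recursive: x
Introduce E': E -> xE', E' -> ;yE' | :xE' | ε


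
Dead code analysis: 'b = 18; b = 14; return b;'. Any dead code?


first assignment to b is overwritten before any read
Dead: 'b = 18'


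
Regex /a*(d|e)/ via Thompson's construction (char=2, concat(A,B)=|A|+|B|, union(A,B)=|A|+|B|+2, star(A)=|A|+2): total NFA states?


Syntax tree has 3 char leaf(s), 1 union(s), 1 star(s)
chars contribute 3×2 = 6; each union adds +2; each star adds +2
Total: 6 + 2 + 2 = 10 states


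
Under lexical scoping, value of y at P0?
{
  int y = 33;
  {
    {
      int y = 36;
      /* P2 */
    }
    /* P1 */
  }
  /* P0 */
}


y declared in the same block as P0
y = 33


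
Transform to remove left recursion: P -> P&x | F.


Left-recursive alternatives: P&x; non-recursive: F
Introduce P': P -> FP', P' -> &xP' | ε


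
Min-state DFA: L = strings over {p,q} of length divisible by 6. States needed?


Track length mod 6: states 0..5, accept at 0
Minimal DFA: 6 states


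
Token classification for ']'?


Pattern: delimiter/punctuation
Type: PUNCTUATION


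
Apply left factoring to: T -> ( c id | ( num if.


Common prefix: '('
Factored: T -> ( T', T' -> c id | num if


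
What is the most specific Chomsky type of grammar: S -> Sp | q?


Left-linear: every RHS is a terminal or one nonterminal followed by a terminal
Classification: Type 3 (Regular)


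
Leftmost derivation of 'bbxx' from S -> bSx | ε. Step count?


Derivation: S => bSx => bbSxx => bbxx
Steps: 3


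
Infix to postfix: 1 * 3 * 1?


Left to right (same or higher precedence on left)
Postfix: 1 3 * 1 *


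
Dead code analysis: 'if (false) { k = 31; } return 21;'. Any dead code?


condition is constant false, so the whole block is unreachable
Dead: 'if (false) { k = 31; }'


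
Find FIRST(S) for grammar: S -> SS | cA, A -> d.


Per alternative of S: FIRST(SS) = {c}; FIRST(cA) = {c}
FIRST(S) = {c}


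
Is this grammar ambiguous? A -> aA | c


right-linear, alternatives start with distinct terminals 'a' vs 'c': unique leftmost derivation
Unambiguous


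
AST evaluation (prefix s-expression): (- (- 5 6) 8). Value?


Evaluate inner: (- 5 6) = -1
Evaluate root: (- -1 8) = -9
Result: -9


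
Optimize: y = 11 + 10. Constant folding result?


11 + 10 = 21 at compile time
Optimized: y = 21


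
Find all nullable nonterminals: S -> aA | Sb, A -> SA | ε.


A nonterminal is nullable iff some alternative derives ε (directly, or every symbol in it is nullable)
Nullable: {A}


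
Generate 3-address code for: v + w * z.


Break into single-operator statements:
t1 = w * z
t2 = v + t1


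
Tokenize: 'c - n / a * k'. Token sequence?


Scan left to right, longest-match per lexeme
Tokens: ID(c), OP(-), ID(n), OP(/), ID(a), OP(*), ID(k)


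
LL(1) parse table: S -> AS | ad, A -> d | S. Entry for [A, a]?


For [A, a]: 'a' ∈ FIRST(S)
Entry: A -> S


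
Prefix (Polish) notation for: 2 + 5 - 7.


left-to-right (same/higher precedence on left): tree is (- (+ 2 5) 7)
Prefix: - + 2 5 7


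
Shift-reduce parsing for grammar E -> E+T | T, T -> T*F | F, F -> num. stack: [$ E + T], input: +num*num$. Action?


handle 'E+T' on top; lookahead ∈ FOLLOW(E) = {+, $}
Action: reduce (E -> E+T)


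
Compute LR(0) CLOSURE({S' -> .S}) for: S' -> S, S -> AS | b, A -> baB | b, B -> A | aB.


Start: S' -> .S
For each item with dot before a nonterminal B, add B -> .γ for every B-production
Closure: [S' -> .S, S -> .AS, S -> .b, A -> .baB, A -> .b]


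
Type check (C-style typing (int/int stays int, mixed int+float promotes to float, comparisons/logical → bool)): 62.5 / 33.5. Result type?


Operand types: float / float
Rule: mixed int/float promotes to float; int/int stays int
Result type: float


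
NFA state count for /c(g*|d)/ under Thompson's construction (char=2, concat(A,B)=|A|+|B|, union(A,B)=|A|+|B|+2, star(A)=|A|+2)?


Syntax tree has 3 char leaf(s), 1 union(s), 1 star(s)
chars contribute 3×2 = 6; each union adds +2; each star adds +2
Total: 6 + 2 + 2 = 10 states


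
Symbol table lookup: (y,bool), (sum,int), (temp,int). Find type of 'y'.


Lookup 'y' → type bool


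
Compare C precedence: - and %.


'%' is multiplicative (level 10); '-' is additive (level 9)
Higher level binds tighter
'%' has higher precedence than '-'


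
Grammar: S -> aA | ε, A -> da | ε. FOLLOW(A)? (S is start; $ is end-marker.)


$ ∈ FOLLOW(S). For each A -> αBβ: add FIRST(β)\{ε} to FOLLOW(B); if β nullable, add FOLLOW(A).
FOLLOW(A) = {$}


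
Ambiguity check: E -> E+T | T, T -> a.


precedence layered via separate nonterminal T: deterministic
Unambiguous


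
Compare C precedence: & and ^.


'&' is bitwise AND (level 5); '^' is bitwise XOR (level 4)
Higher level binds tighter
'&' has higher precedence than '^'


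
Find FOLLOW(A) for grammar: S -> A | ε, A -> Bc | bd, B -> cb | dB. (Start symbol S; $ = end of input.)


$ ∈ FOLLOW(S). For each A -> αBβ: add FIRST(β)\{ε} to FOLLOW(B); if β nullable, add FOLLOW(A).
FOLLOW(A) = {$}


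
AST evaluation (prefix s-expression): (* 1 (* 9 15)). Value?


Evaluate inner: (* 9 15) = 135
Evaluate root: (* 1 135) = 135
Result: 135


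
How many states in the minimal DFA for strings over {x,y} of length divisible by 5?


Track length mod 5: states 0..4, accept at 0
Minimal DFA: 5 states


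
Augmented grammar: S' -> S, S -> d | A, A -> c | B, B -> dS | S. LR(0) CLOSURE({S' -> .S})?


Start: S' -> .S
For each item with dot before a nonterminal B, add B -> .γ for every B-production
Closure: [S' -> .S, S -> .d, S -> .A, A -> .c, A -> .B, B -> .dS, B -> .S]


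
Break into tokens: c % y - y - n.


Scan left to right, longest-match per lexeme
Tokens: ID(c), OP(%), ID(y), OP(-), ID(y), OP(-), ID(n)


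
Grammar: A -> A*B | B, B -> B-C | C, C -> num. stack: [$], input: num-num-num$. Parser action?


no handle on stack; shift 'num'
Action: shift


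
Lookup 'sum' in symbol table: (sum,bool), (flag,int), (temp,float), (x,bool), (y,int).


Lookup 'sum' → type bool


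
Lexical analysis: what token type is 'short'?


Pattern: reserved word
Type: KEYWORD


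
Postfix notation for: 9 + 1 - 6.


Left to right (same or higher precedence on left)
Postfix: 9 1 + 6 -


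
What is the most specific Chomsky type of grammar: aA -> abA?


LHS has context (more than one symbol) and |LHS| ≤ |RHS|
Classification: Type 1 (Context-Sensitive)


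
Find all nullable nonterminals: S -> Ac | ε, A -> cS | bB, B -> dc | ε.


A nonterminal is nullable iff some alternative derives ε (directly, or every symbol in it is nullable)
Nullable: {B, S}


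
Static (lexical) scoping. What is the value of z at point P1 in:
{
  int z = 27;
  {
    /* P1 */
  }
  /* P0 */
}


P1's block does not declare z; resolves to the enclosing declaration at depth 0
z = 27


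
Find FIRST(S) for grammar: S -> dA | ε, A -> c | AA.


Per alternative of S: FIRST(dA) = {d}; FIRST(ε) = {ε}
FIRST(S) = {d, ε}


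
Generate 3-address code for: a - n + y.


Break into single-operator statements:
t1 = a - n
t2 = t1 + y


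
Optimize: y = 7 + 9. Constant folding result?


7 + 9 = 16 at compile time
Optimized: y = 16


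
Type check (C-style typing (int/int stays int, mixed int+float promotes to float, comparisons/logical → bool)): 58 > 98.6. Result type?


Operand types: int > float
Rule: comparison yields bool
Result type: bool


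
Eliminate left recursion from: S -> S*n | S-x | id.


Left-recursive alternatives: S*n, S-x; non-recursive: id
Introduce S': S -> idS', S' -> *nS' | -xS' | ε


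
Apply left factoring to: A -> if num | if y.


Common prefix: 'if'
Factored: A -> if A', A' -> num | y


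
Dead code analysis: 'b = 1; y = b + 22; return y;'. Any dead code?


b is read by y's definition; y is returned
No dead code


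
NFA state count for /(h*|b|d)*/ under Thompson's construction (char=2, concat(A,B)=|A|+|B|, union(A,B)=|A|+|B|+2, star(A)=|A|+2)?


Syntax tree has 3 char leaf(s), 2 union(s), 2 star(s)
chars contribute 3×2 = 6; each union adds +2; each star adds +2
Total: 6 + 4 + 4 = 14 states


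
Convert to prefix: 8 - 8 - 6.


left-to-right (same/higher precedence on left): tree is (- (- 8 8) 6)
Prefix: - - 8 8 6


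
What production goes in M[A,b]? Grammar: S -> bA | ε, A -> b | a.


For [A, b]: 'b' ∈ FIRST(b)
Entry: A -> b


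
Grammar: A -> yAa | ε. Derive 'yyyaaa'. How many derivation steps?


Derivation: A => yAa => yyAaa => yyyAaaa => yyyaaa
Steps: 4


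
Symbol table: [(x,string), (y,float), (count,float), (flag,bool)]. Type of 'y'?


Lookup 'y' → type float


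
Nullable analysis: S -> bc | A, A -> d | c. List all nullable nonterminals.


A nonterminal is nullable iff some alternative derives ε (directly, or every symbol in it is nullable)
Nullable: {}


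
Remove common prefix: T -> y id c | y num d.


Common prefix: 'y'
Factored: T -> y T', T' -> id c | num d


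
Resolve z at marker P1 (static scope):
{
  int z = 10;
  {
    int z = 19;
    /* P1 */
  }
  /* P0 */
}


z declared in the same block as P1
z = 19


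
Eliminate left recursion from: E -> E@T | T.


Left-recursive alternatives: E@T; non-recursive: T
Introduce E': E -> TE', E' -> @TE' | ε


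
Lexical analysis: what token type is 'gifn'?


Pattern: letter/underscore followed by alphanumerics, not a keyword
Type: IDENTIFIER


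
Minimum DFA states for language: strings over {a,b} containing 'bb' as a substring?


KMP-style automaton: 2 progress states + 1 absorbing accept = 3
Minimal DFA: 3 states


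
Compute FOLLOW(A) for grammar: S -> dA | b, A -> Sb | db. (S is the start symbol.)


$ ∈ FOLLOW(S). For each A -> αBβ: add FIRST(β)\{ε} to FOLLOW(B); if β nullable, add FOLLOW(A).
FOLLOW(A) = {$, b}


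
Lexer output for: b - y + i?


Scan left to right, longest-match per lexeme
Tokens: ID(b), OP(-), ID(y), OP(+), ID(i)


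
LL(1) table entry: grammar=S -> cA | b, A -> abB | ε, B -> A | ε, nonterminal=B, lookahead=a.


For [B, a]: 'a' ∈ FIRST(A)
Entry: B -> A


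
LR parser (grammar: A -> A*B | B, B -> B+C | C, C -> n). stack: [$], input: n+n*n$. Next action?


no handle on stack; shift 'n'
Action: shift


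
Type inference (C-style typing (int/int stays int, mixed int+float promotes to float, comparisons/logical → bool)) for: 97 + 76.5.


Operand types: int + float
Rule: mixed int/float promotes to float; int/int stays int
Result type: float


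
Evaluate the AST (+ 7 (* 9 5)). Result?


Evaluate inner: (* 9 5) = 45
Evaluate root: (+ 7 45) = 52
Result: 52


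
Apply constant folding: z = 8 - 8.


8 - 8 = 0 at compile time
Optimized: z = 0


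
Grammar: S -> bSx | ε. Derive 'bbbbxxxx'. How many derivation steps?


Derivation: S => bSx => bbSxx => bbbSxxx => bbbbSxxxx => bbbbxxxx
Steps: 5


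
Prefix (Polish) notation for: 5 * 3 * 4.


left-to-right (same/higher precedence on left): tree is (* (* 5 3) 4)
Prefix: * * 5 3 4


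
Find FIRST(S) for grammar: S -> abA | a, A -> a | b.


Per alternative of S: FIRST(abA) = {a}; FIRST(a) = {a}
FIRST(S) = {a}


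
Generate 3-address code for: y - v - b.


Break into single-operator statements:
t1 = y - v
t2 = t1 - b


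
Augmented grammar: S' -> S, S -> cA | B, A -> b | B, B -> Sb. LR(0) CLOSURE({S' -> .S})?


Start: S' -> .S
For each item with dot before a nonterminal B, add B -> .γ for every B-production
Closure: [S' -> .S, S -> .cA, S -> .B, B -> .Sb]


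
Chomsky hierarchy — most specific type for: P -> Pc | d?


Left-linear: every RHS is a terminal or one nonterminal followed by a terminal
Classification: Type 3 (Regular)


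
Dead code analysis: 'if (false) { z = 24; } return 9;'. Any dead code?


condition is constant false, so the whole block is unreachable
Dead: 'if (false) { z = 24; }'


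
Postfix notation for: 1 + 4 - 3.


Left to right (same or higher precedence on left)
Postfix: 1 4 + 3 -


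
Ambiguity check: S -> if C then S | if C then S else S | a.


dangling else: 'if C then if C then a else a' parses two ways
Ambiguous


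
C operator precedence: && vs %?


'%' is multiplicative (level 10); '&&' is logical AND (level 2)
Higher level binds tighter
'%' has higher precedence than '&&'


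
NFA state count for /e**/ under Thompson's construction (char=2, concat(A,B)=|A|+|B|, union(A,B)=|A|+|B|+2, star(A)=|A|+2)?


Syntax tree has 1 char leaf(s), 0 union(s), 2 star(s)
chars contribute 1×2 = 2; each union adds +2; each star adds +2
Total: 2 + 0 + 4 = 6 states


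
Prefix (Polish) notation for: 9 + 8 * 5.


'*' binds tighter: tree is (+ 9 (* 8 5))
Prefix: + 9 * 8 5


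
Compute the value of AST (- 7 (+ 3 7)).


Evaluate inner: (+ 3 7) = 10
Evaluate root: (- 7 10) = -3
Result: -3


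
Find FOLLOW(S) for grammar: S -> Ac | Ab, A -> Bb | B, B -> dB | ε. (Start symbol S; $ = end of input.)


$ ∈ FOLLOW(S). For each A -> αBβ: add FIRST(β)\{ε} to FOLLOW(B); if β nullable, add FOLLOW(A).
FOLLOW(S) = {$}


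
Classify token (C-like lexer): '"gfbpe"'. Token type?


Pattern: double-quoted sequence
Type: STRING_LITERAL


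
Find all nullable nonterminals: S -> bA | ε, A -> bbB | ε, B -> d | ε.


A nonterminal is nullable iff some alternative derives ε (directly, or every symbol in it is nullable)
Nullable: {A, B, S}


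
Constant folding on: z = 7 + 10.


7 + 10 = 17 at compile time
Optimized: z = 17


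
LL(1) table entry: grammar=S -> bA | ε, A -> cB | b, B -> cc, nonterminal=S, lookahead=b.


For [S, b]: 'b' ∈ FIRST(bA)
Entry: S -> bA


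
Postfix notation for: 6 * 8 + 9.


Left to right (same or higher precedence on left)
Postfix: 6 8 * 9 +


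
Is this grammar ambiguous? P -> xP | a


right-linear, alternatives start with distinct terminals 'x' vs 'a': unique leftmost derivation
Unambiguous


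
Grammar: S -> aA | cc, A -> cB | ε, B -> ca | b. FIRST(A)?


Per alternative of A: FIRST(cB) = {c}; FIRST(ε) = {ε}
FIRST(A) = {c, ε}


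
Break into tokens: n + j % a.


Scan left to right, longest-match per lexeme
Tokens: ID(n), OP(+), ID(j), OP(%), ID(a)


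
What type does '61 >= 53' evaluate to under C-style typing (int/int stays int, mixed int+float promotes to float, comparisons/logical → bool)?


Operand types: int >= int
Rule: comparison yields bool
Result type: bool


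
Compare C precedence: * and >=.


'*' is multiplicative (level 10); '>=' is relational (level 7)
Higher level binds tighter
'*' has higher precedence than '>='


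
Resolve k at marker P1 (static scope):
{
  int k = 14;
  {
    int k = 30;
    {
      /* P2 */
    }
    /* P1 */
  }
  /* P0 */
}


k declared in the same block as P1
k = 30


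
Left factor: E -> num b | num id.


Common prefix: 'num'
Factored: E -> num E', E' -> b | id


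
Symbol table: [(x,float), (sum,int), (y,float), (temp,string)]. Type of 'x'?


Lookup 'x' → type float


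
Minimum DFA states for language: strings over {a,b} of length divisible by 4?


Track length mod 4: states 0..3, accept at 0
Minimal DFA: 4 states


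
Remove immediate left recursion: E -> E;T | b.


Left-recursive alternatives: E;T; non-recursive: b
Introduce E': E -> bE', E' -> ;TE' | ε


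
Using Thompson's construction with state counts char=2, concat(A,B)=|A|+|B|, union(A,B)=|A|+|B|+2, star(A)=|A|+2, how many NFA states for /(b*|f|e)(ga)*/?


Syntax tree has 5 char leaf(s), 2 union(s), 2 star(s)
chars contribute 5×2 = 10; each union adds +2; each star adds +2
Total: 10 + 4 + 4 = 18 states


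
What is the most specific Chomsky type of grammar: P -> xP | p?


Right-linear: every RHS is a terminal or a terminal followed by one nonterminal
Classification: Type 3 (Regular)


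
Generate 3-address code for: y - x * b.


Break into single-operator statements:
t1 = x * b
t2 = y - t1


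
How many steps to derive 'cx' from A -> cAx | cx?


Derivation: A => cx
Steps: 1


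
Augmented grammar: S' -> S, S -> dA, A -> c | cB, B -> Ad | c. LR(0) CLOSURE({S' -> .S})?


Start: S' -> .S
For each item with dot before a nonterminal B, add B -> .γ for every B-production
Closure: [S' -> .S, S -> .dA]


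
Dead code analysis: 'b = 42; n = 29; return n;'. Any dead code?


b is assigned but never read
Dead: 'b = 42'


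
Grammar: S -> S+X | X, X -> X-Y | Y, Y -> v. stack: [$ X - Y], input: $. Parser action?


handle 'X-Y' on top
Action: reduce (X -> X-Y)


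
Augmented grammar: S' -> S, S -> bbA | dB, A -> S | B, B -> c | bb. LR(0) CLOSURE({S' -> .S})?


Start: S' -> .S
For each item with dot before a nonterminal B, add B -> .γ for every B-production
Closure: [S' -> .S, S -> .bbA, S -> .dB]


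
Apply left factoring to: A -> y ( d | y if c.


Common prefix: 'y'
Factored: A -> y A', A' -> ( d | if c


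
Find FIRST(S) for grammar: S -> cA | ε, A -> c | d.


Per alternative of S: FIRST(cA) = {c}; FIRST(ε) = {ε}
FIRST(S) = {c, ε}


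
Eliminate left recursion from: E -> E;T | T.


Left-recursive alternatives: E;T; non-recursive: T
Introduce E': E -> TE', E' -> ;TE' | ε


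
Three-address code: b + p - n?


Break into single-operator statements:
t1 = b + p
t2 = t1 - n


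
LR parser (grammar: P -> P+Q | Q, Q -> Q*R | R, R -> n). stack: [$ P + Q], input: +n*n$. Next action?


handle 'P+Q' on top; lookahead ∈ FOLLOW(P) = {+, $}
Action: reduce (P -> P+Q)


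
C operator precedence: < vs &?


'<' is relational (level 7); '&' is bitwise AND (level 5)
Higher level binds tighter
'<' has higher precedence than '&'


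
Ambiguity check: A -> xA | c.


right-linear, alternatives start with distinct terminals 'x' vs 'c': unique leftmost derivation
Unambiguous


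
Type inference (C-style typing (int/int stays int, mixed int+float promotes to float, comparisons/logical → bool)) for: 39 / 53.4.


Operand types: int / float
Rule: mixed int/float promotes to float; int/int stays int
Result type: float


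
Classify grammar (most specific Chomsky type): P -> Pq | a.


Left-linear: every RHS is a terminal or one nonterminal followed by a terminal
Classification: Type 3 (Regular)


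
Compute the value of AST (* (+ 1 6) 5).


Evaluate inner: (+ 1 6) = 7
Evaluate root: (* 7 5) = 35
Result: 35


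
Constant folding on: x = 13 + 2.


13 + 2 = 15 at compile time
Optimized: x = 15


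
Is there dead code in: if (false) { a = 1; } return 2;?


condition is constant false, so the whole block is unreachable
Dead: 'if (false) { a = 1; }'


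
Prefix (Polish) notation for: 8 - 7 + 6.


left-to-right (same/higher precedence on left): tree is (+ (- 8 7) 6)
Prefix: + - 8 7 6


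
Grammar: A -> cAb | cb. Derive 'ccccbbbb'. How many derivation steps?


Derivation: A => cAb => ccAbb => cccAbbb => ccccbbbb
Steps: 4


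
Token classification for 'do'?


Pattern: reserved word
Type: KEYWORD


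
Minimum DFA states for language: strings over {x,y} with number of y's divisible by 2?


Track (count of y) mod 2: states 0..1, accept at 0
Minimal DFA: 2 states


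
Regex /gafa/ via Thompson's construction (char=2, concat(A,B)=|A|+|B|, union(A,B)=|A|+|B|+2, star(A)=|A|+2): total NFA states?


Syntax tree has 4 char leaf(s), 0 union(s), 0 star(s)
chars contribute 4×2 = 8; each union adds +2; each star adds +2
Total: 8 + 0 + 0 = 8 states


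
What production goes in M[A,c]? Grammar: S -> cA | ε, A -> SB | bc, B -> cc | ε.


For [A, c]: 'c' ∈ FIRST(SB)
Entry: A -> SB


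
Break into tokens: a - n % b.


Scan left to right, longest-match per lexeme
Tokens: ID(a), OP(-), ID(n), OP(%), ID(b)


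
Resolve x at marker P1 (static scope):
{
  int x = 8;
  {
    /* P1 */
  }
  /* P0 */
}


P1's block does not declare x; resolves to the enclosing declaration at depth 0
x = 8


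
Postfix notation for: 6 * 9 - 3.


Left to right (same or higher precedence on left)
Postfix: 6 9 * 3 -


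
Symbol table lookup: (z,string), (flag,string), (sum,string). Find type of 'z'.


Lookup 'z' → type string


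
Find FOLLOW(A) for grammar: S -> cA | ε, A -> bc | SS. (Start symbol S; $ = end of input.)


$ ∈ FOLLOW(S). For each A -> αBβ: add FIRST(β)\{ε} to FOLLOW(B); if β nullable, add FOLLOW(A).
FOLLOW(A) = {$, c}


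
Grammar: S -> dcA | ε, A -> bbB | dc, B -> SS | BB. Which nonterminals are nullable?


A nonterminal is nullable iff some alternative derives ε (directly, or every symbol in it is nullable)
Nullable: {B, S}


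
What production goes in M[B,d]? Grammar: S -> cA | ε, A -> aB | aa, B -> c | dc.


For [B, d]: 'd' ∈ FIRST(dc)
Entry: B -> dc


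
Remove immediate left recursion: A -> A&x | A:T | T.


Left-recursive alternatives: A&x, A:T; non-recursive: T
Introduce A': A -> TA', A' -> &xA' | :TA' | ε


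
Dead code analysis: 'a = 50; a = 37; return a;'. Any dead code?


first assignment to a is overwritten before any read
Dead: 'a = 50'


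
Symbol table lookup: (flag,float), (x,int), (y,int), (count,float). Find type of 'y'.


Lookup 'y' → type int


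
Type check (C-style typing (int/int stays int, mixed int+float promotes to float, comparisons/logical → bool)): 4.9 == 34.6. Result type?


Operand types: float == float
Rule: comparison yields bool
Result type: bool


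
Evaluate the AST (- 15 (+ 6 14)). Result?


Evaluate inner: (+ 6 14) = 20
Evaluate root: (- 15 20) = -5
Result: -5


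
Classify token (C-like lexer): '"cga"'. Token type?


Pattern: double-quoted sequence
Type: STRING_LITERAL


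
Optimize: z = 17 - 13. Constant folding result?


17 - 13 = 4 at compile time
Optimized: z = 4


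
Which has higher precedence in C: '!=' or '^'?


'!=' is equality (level 6); '^' is bitwise XOR (level 4)
Higher level binds tighter
'!=' has higher precedence than '^'


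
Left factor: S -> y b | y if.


Common prefix: 'y'
Factored: S -> y S', S' -> b | if


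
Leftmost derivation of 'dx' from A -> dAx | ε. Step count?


Derivation: A => dAx => dx
Steps: 2


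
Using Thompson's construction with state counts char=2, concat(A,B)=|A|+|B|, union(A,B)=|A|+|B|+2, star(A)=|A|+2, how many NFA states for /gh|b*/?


Syntax tree has 3 char leaf(s), 1 union(s), 1 star(s)
chars contribute 3×2 = 6; each union adds +2; each star adds +2
Total: 6 + 2 + 2 = 10 states


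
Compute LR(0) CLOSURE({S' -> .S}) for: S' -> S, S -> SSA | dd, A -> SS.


Start: S' -> .S
For each item with dot before a nonterminal B, add B -> .γ for every B-production
Closure: [S' -> .S, S -> .SSA, S -> .dd]


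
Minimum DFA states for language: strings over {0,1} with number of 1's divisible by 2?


Track (count of 1) mod 2: states 0..1, accept at 0
Minimal DFA: 2 states


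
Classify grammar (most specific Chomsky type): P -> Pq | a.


Left-linear: every RHS is a terminal or one nonterminal followed by a terminal
Classification: Type 3 (Regular)


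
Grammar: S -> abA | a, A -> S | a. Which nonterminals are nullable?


A nonterminal is nullable iff some alternative derives ε (directly, or every symbol in it is nullable)
Nullable: {}


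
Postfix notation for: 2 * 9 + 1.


Left to right (same or higher precedence on left)
Postfix: 2 9 * 1 +


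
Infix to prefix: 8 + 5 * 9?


'*' binds tighter: tree is (+ 8 (* 5 9))
Prefix: + 8 * 5 9


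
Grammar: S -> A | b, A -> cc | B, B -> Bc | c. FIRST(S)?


Per alternative of S: FIRST(A) = {c}; FIRST(b) = {b}
FIRST(S) = {b, c}


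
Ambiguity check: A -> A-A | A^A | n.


'n-n^n' has two parse trees (no precedence encoded between - and ^)
Ambiguous


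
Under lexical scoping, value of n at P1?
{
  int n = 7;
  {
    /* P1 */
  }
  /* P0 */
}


P1's block does not declare n; resolves to the enclosing declaration at depth 0
n = 7


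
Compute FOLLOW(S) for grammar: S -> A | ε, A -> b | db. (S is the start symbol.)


$ ∈ FOLLOW(S). For each A -> αBβ: add FIRST(β)\{ε} to FOLLOW(B); if β nullable, add FOLLOW(A).
FOLLOW(S) = {$}


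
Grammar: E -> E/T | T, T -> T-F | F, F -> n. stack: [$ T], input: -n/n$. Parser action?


shift '-' to continue T -> T-F
Action: shift


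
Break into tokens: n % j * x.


Scan left to right, longest-match per lexeme
Tokens: ID(n), OP(%), ID(j), OP(*), ID(x)


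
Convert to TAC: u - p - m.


Break into single-operator statements:
t1 = u - p
t2 = t1 - m


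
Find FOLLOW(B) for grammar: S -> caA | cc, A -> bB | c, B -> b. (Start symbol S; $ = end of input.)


$ ∈ FOLLOW(S). For each A -> αBβ: add FIRST(β)\{ε} to FOLLOW(B); if β nullable, add FOLLOW(A).
FOLLOW(B) = {$}


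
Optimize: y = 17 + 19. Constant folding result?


17 + 19 = 36 at compile time
Optimized: y = 36


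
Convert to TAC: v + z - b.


Break into single-operator statements:
t1 = v + z
t2 = t1 - b


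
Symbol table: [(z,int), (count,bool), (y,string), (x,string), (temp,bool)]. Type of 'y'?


Lookup 'y' → type string


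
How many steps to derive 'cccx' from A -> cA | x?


Derivation: A => cA => ccA => cccA => cccx
Steps: 4


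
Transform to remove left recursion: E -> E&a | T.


Left-recursive alternatives: E&a; non-recursive: T
Introduce E': E -> TE', E' -> &aE' | ε


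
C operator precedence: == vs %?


'%' is multiplicative (level 10); '==' is equality (level 6)
Higher level binds tighter
'%' has higher precedence than '=='


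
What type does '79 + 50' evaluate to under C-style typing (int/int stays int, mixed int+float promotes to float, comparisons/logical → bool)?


Operand types: int + int
Rule: mixed int/float promotes to float; int/int stays int
Result type: int


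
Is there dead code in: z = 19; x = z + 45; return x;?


z is read by x's definition; x is returned
No dead code


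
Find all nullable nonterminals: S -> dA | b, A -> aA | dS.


A nonterminal is nullable iff some alternative derives ε (directly, or every symbol in it is nullable)
Nullable: {}


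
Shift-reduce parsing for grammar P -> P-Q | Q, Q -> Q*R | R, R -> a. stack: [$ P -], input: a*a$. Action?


no handle ('P-' is not any RHS); shift 'a'
Action: shift


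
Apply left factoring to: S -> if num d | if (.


Common prefix: 'if'
Factored: S -> if S', S' -> num d | (


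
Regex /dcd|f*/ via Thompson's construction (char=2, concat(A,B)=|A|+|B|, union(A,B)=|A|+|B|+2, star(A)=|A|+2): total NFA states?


Syntax tree has 4 char leaf(s), 1 union(s), 1 star(s)
chars contribute 4×2 = 8; each union adds +2; each star adds +2
Total: 8 + 2 + 2 = 12 states


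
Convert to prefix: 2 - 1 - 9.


left-to-right (same/higher precedence on left): tree is (- (- 2 1) 9)
Prefix: - - 2 1 9


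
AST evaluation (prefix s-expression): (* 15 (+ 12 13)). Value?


Evaluate inner: (+ 12 13) = 25
Evaluate root: (* 15 25) = 375
Result: 375


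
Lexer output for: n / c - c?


Scan left to right, longest-match per lexeme
Tokens: ID(n), OP(/), ID(c), OP(-), ID(c)


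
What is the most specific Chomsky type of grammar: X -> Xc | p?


Left-linear: every RHS is a terminal or one nonterminal followed by a terminal
Classification: Type 3 (Regular)


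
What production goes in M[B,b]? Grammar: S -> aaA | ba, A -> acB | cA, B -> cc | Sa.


For [B, b]: 'b' ∈ FIRST(Sa)
Entry: B -> Sa


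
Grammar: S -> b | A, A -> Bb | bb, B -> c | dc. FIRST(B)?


Per alternative of B: FIRST(c) = {c}; FIRST(dc) = {d}
FIRST(B) = {c, d}


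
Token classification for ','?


Pattern: delimiter/punctuation
Type: PUNCTUATION


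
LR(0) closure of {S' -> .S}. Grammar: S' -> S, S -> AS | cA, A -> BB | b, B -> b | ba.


Start: S' -> .S
For each item with dot before a nonterminal B, add B -> .γ for every B-production
Closure: [S' -> .S, S -> .AS, S -> .cA, A -> .BB, A -> .b, B -> .b, B -> .ba]


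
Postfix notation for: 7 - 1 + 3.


Left to right (same or higher precedence on left)
Postfix: 7 1 - 3 +


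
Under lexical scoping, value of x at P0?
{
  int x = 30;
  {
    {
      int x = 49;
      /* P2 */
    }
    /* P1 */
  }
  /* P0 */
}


x declared in the same block as P0
x = 30


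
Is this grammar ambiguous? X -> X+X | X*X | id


'id+id*id' has two parse trees (no precedence encoded between + and *)
Ambiguous


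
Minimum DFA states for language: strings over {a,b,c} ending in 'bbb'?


Track the longest suffix of input matching a prefix of 'bbb': 4 classes (prefixes of length 0..3)
Minimal DFA: 4 states


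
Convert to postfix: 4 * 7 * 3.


Left to right (same or higher precedence on left)
Postfix: 4 7 * 3 *


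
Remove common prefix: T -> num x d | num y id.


Common prefix: 'num'
Factored: T -> num T', T' -> x d | y id


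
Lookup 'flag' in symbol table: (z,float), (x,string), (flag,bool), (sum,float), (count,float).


Lookup 'flag' → type bool


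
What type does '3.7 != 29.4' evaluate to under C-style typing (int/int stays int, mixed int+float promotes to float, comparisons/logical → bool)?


Operand types: float != float
Rule: comparison yields bool
Result type: bool


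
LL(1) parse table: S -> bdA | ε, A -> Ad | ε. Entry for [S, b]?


For [S, b]: 'b' ∈ FIRST(bdA)
Entry: S -> bdA


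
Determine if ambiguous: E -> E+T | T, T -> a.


precedence layered via separate nonterminal T: deterministic
Unambiguous


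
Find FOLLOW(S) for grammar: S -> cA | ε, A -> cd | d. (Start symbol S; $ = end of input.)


$ ∈ FOLLOW(S). For each A -> αBβ: add FIRST(β)\{ε} to FOLLOW(B); if β nullable, add FOLLOW(A).
FOLLOW(S) = {$}


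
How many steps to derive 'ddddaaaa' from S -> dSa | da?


Derivation: S => dSa => ddSaa => dddSaaa => ddddaaaa
Steps: 4


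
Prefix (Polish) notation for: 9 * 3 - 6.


left-to-right (same/higher precedence on left): tree is (- (* 9 3) 6)
Prefix: - * 9 3 6


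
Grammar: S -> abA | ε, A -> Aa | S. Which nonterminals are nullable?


A nonterminal is nullable iff some alternative derives ε (directly, or every symbol in it is nullable)
Nullable: {A, S}


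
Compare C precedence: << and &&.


'<<' is shift (level 8); '&&' is logical AND (level 2)
Higher level binds tighter
'<<' has higher precedence than '&&'


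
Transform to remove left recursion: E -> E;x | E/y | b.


Left-recursive alternatives: E;x, E/y; non-recursive: b
Introduce E': E -> bE', E' -> ;xE' | /yE' | ε


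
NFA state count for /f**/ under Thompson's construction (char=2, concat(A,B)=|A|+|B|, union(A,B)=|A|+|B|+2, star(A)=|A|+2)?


Syntax tree has 1 char leaf(s), 0 union(s), 2 star(s)
chars contribute 1×2 = 2; each union adds +2; each star adds +2
Total: 2 + 0 + 4 = 6 states


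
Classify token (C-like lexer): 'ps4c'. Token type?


Pattern: letter/underscore followed by alphanumerics, not a keyword
Type: IDENTIFIER


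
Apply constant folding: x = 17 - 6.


17 - 6 = 11 at compile time
Optimized: x = 11


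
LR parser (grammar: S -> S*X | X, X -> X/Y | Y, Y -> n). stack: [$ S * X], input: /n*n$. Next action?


'/' can extend X; shift to build X -> X/Y
Action: shift


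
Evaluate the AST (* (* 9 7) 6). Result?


Evaluate inner: (* 9 7) = 63
Evaluate root: (* 63 6) = 378
Result: 378


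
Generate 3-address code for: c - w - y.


Break into single-operator statements:
t1 = c - w
t2 = t1 - y


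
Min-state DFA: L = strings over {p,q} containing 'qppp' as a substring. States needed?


KMP-style automaton: 4 progress states + 1 absorbing accept = 5
Minimal DFA: 5 states


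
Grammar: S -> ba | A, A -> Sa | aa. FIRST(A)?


Per alternative of A: FIRST(Sa) = {a, b}; FIRST(aa) = {a}
FIRST(A) = {a, b}


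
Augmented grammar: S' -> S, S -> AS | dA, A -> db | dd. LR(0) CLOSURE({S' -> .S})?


Start: S' -> .S
For each item with dot before a nonterminal B, add B -> .γ for every B-production
Closure: [S' -> .S, S -> .AS, S -> .dA, A -> .db, A -> .dd]


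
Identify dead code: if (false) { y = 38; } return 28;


condition is constant false, so the whole block is unreachable
Dead: 'if (false) { y = 38; }'
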